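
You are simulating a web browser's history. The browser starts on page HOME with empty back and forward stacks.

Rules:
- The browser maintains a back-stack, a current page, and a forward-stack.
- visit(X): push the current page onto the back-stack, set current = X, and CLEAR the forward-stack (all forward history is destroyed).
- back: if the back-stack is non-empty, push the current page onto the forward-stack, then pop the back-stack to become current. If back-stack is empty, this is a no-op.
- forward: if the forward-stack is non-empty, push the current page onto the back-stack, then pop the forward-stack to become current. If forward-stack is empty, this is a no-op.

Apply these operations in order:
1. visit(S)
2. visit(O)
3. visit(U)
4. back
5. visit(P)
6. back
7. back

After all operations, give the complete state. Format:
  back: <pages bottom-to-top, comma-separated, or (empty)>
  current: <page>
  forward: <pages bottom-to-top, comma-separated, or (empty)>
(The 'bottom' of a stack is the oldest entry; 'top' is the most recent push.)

Answer: back: HOME
current: S
forward: P,O

Derivation:
After 1 (visit(S)): cur=S back=1 fwd=0
After 2 (visit(O)): cur=O back=2 fwd=0
After 3 (visit(U)): cur=U back=3 fwd=0
After 4 (back): cur=O back=2 fwd=1
After 5 (visit(P)): cur=P back=3 fwd=0
After 6 (back): cur=O back=2 fwd=1
After 7 (back): cur=S back=1 fwd=2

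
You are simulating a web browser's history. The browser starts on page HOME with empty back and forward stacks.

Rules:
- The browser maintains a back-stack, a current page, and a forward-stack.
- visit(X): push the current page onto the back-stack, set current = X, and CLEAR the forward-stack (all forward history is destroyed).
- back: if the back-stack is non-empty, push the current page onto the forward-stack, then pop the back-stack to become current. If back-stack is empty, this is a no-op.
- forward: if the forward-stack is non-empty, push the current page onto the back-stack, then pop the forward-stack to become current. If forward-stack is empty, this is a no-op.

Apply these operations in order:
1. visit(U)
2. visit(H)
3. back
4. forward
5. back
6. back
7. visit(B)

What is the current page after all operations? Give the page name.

After 1 (visit(U)): cur=U back=1 fwd=0
After 2 (visit(H)): cur=H back=2 fwd=0
After 3 (back): cur=U back=1 fwd=1
After 4 (forward): cur=H back=2 fwd=0
After 5 (back): cur=U back=1 fwd=1
After 6 (back): cur=HOME back=0 fwd=2
After 7 (visit(B)): cur=B back=1 fwd=0

Answer: B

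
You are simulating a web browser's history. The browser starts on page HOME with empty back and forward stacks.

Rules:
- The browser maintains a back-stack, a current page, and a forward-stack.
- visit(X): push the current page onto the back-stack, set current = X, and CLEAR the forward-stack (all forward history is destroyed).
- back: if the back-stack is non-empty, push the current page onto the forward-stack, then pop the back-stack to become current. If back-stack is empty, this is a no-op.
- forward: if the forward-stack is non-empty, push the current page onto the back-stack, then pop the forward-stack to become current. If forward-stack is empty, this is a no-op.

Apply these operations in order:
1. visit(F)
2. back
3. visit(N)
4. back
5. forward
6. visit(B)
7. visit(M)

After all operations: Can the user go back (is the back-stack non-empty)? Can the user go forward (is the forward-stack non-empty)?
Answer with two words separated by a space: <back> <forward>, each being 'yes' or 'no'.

Answer: yes no

Derivation:
After 1 (visit(F)): cur=F back=1 fwd=0
After 2 (back): cur=HOME back=0 fwd=1
After 3 (visit(N)): cur=N back=1 fwd=0
After 4 (back): cur=HOME back=0 fwd=1
After 5 (forward): cur=N back=1 fwd=0
After 6 (visit(B)): cur=B back=2 fwd=0
After 7 (visit(M)): cur=M back=3 fwd=0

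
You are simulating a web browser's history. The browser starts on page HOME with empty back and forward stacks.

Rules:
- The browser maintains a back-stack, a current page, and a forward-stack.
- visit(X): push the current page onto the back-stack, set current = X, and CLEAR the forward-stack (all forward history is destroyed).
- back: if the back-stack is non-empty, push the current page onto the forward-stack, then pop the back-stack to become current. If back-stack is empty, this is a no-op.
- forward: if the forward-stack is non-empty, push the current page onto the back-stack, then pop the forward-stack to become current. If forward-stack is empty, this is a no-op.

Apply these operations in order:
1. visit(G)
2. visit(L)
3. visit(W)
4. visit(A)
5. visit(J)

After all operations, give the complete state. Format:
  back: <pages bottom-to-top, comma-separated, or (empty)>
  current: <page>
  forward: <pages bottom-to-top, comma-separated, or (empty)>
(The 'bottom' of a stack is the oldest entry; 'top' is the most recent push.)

Answer: back: HOME,G,L,W,A
current: J
forward: (empty)

Derivation:
After 1 (visit(G)): cur=G back=1 fwd=0
After 2 (visit(L)): cur=L back=2 fwd=0
After 3 (visit(W)): cur=W back=3 fwd=0
After 4 (visit(A)): cur=A back=4 fwd=0
After 5 (visit(J)): cur=J back=5 fwd=0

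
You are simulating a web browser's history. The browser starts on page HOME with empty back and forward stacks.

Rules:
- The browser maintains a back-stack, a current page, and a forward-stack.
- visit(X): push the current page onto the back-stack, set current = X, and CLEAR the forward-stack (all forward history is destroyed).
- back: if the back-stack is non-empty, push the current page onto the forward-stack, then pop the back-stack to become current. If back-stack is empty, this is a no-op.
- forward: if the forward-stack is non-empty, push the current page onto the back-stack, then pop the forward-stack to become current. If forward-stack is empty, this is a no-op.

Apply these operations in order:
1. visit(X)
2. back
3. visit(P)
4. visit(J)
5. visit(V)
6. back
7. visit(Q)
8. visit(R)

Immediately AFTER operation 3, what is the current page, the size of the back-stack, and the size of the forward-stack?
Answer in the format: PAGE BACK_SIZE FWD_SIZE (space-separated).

After 1 (visit(X)): cur=X back=1 fwd=0
After 2 (back): cur=HOME back=0 fwd=1
After 3 (visit(P)): cur=P back=1 fwd=0

P 1 0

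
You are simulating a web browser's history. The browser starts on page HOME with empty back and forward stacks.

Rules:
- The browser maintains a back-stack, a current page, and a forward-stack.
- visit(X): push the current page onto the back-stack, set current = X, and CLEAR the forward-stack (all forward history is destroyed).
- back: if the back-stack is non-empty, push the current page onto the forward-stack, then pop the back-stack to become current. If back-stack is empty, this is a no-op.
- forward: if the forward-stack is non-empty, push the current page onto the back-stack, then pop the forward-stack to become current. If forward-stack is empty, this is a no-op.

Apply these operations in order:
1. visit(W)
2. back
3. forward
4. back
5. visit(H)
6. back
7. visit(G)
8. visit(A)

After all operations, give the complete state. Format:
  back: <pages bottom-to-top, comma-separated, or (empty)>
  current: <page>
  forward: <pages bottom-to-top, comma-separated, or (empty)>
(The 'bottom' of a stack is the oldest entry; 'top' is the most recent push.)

After 1 (visit(W)): cur=W back=1 fwd=0
After 2 (back): cur=HOME back=0 fwd=1
After 3 (forward): cur=W back=1 fwd=0
After 4 (back): cur=HOME back=0 fwd=1
After 5 (visit(H)): cur=H back=1 fwd=0
After 6 (back): cur=HOME back=0 fwd=1
After 7 (visit(G)): cur=G back=1 fwd=0
After 8 (visit(A)): cur=A back=2 fwd=0

Answer: back: HOME,G
current: A
forward: (empty)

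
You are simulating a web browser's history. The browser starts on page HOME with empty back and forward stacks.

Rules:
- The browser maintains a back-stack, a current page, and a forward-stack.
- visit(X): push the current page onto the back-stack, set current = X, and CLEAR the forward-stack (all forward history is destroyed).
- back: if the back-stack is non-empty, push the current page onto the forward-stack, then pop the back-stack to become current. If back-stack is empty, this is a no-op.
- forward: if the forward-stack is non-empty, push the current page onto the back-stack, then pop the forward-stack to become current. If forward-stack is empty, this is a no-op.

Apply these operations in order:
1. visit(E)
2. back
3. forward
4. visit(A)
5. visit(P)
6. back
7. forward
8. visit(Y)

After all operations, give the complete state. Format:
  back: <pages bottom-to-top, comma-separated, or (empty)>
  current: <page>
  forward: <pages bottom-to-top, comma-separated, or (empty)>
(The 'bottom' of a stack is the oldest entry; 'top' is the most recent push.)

Answer: back: HOME,E,A,P
current: Y
forward: (empty)

Derivation:
After 1 (visit(E)): cur=E back=1 fwd=0
After 2 (back): cur=HOME back=0 fwd=1
After 3 (forward): cur=E back=1 fwd=0
After 4 (visit(A)): cur=A back=2 fwd=0
After 5 (visit(P)): cur=P back=3 fwd=0
After 6 (back): cur=A back=2 fwd=1
After 7 (forward): cur=P back=3 fwd=0
After 8 (visit(Y)): cur=Y back=4 fwd=0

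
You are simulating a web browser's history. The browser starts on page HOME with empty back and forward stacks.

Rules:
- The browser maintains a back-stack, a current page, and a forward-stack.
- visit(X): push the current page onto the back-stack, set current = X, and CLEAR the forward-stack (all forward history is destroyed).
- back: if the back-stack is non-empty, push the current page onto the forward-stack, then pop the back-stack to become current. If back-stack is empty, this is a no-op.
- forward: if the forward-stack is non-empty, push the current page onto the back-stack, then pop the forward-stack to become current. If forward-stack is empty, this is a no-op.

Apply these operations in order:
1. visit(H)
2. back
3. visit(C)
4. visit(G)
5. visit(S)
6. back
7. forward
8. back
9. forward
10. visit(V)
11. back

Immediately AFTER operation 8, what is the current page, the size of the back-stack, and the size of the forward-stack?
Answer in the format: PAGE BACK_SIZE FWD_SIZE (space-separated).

After 1 (visit(H)): cur=H back=1 fwd=0
After 2 (back): cur=HOME back=0 fwd=1
After 3 (visit(C)): cur=C back=1 fwd=0
After 4 (visit(G)): cur=G back=2 fwd=0
After 5 (visit(S)): cur=S back=3 fwd=0
After 6 (back): cur=G back=2 fwd=1
After 7 (forward): cur=S back=3 fwd=0
After 8 (back): cur=G back=2 fwd=1

G 2 1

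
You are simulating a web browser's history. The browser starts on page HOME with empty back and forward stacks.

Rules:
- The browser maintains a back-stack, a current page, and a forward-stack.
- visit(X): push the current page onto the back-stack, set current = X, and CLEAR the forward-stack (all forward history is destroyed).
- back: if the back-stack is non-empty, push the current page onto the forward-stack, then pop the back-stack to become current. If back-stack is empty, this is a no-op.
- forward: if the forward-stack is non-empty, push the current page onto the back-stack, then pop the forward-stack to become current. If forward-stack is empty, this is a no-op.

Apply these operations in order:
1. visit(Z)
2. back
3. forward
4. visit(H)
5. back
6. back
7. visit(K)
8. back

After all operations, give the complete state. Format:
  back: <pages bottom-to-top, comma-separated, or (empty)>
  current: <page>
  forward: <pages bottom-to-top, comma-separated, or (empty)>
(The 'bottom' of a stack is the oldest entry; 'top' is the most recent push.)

After 1 (visit(Z)): cur=Z back=1 fwd=0
After 2 (back): cur=HOME back=0 fwd=1
After 3 (forward): cur=Z back=1 fwd=0
After 4 (visit(H)): cur=H back=2 fwd=0
After 5 (back): cur=Z back=1 fwd=1
After 6 (back): cur=HOME back=0 fwd=2
After 7 (visit(K)): cur=K back=1 fwd=0
After 8 (back): cur=HOME back=0 fwd=1

Answer: back: (empty)
current: HOME
forward: K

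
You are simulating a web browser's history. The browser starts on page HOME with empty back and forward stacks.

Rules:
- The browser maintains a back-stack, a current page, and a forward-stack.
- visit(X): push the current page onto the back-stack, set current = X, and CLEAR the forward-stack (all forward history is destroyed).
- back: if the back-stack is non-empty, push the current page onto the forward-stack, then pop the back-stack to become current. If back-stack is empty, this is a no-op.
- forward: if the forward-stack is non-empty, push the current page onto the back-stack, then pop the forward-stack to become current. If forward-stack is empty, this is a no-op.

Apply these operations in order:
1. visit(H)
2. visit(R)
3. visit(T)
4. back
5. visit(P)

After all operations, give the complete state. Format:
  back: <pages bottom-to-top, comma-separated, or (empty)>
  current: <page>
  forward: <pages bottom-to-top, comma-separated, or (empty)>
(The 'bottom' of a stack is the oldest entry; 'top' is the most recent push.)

Answer: back: HOME,H,R
current: P
forward: (empty)

Derivation:
After 1 (visit(H)): cur=H back=1 fwd=0
After 2 (visit(R)): cur=R back=2 fwd=0
After 3 (visit(T)): cur=T back=3 fwd=0
After 4 (back): cur=R back=2 fwd=1
After 5 (visit(P)): cur=P back=3 fwd=0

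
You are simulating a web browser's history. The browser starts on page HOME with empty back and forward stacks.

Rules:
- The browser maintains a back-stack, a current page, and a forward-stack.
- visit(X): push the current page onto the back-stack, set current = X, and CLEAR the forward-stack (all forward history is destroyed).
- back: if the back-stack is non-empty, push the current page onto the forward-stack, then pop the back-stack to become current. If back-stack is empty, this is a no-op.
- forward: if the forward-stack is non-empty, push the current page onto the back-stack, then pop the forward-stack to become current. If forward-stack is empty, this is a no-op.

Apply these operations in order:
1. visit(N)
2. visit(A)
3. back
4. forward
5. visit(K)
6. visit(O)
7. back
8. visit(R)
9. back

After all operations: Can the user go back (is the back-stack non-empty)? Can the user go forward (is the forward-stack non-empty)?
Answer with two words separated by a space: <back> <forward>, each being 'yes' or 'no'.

Answer: yes yes

Derivation:
After 1 (visit(N)): cur=N back=1 fwd=0
After 2 (visit(A)): cur=A back=2 fwd=0
After 3 (back): cur=N back=1 fwd=1
After 4 (forward): cur=A back=2 fwd=0
After 5 (visit(K)): cur=K back=3 fwd=0
After 6 (visit(O)): cur=O back=4 fwd=0
After 7 (back): cur=K back=3 fwd=1
After 8 (visit(R)): cur=R back=4 fwd=0
After 9 (back): cur=K back=3 fwd=1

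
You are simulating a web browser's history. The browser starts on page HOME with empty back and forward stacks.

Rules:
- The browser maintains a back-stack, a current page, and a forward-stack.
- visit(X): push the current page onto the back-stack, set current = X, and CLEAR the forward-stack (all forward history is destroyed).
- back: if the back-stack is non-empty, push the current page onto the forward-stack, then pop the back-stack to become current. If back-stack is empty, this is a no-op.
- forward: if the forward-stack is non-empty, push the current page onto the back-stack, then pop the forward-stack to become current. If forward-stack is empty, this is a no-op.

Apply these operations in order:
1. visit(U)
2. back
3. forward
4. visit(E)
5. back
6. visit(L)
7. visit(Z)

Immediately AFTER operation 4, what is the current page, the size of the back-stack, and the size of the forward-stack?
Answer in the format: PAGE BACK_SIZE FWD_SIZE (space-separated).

After 1 (visit(U)): cur=U back=1 fwd=0
After 2 (back): cur=HOME back=0 fwd=1
After 3 (forward): cur=U back=1 fwd=0
After 4 (visit(E)): cur=E back=2 fwd=0

E 2 0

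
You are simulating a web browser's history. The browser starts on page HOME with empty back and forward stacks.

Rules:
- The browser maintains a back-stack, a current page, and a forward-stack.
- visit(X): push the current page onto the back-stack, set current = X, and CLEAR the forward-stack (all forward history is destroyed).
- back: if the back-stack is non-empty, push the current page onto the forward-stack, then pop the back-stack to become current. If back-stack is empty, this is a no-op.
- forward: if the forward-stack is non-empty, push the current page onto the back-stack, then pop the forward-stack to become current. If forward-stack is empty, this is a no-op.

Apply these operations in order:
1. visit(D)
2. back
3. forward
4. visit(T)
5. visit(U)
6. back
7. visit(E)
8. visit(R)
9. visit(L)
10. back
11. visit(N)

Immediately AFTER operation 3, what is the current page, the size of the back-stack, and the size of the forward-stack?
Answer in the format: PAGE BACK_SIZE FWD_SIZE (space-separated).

After 1 (visit(D)): cur=D back=1 fwd=0
After 2 (back): cur=HOME back=0 fwd=1
After 3 (forward): cur=D back=1 fwd=0

D 1 0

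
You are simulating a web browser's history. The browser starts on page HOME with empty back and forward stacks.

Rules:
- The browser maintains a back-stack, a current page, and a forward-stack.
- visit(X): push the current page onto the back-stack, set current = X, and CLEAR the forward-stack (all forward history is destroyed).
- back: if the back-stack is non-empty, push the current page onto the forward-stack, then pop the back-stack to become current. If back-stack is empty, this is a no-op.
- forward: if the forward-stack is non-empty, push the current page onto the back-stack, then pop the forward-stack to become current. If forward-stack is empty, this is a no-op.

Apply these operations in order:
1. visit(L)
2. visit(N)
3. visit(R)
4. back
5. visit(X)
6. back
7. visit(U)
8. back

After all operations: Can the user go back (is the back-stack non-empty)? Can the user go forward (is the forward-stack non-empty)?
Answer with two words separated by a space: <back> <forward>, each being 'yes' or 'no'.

After 1 (visit(L)): cur=L back=1 fwd=0
After 2 (visit(N)): cur=N back=2 fwd=0
After 3 (visit(R)): cur=R back=3 fwd=0
After 4 (back): cur=N back=2 fwd=1
After 5 (visit(X)): cur=X back=3 fwd=0
After 6 (back): cur=N back=2 fwd=1
After 7 (visit(U)): cur=U back=3 fwd=0
After 8 (back): cur=N back=2 fwd=1

Answer: yes yes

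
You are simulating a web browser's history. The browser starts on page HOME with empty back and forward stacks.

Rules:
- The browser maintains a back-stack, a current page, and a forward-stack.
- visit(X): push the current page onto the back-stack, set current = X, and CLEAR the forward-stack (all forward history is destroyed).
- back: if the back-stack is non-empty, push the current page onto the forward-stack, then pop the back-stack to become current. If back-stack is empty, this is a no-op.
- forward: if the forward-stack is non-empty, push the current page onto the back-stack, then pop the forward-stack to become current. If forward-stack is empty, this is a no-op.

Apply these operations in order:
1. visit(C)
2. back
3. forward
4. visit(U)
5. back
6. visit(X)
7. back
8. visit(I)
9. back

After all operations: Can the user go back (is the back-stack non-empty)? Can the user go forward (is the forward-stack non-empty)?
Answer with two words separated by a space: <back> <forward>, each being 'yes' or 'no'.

Answer: yes yes

Derivation:
After 1 (visit(C)): cur=C back=1 fwd=0
After 2 (back): cur=HOME back=0 fwd=1
After 3 (forward): cur=C back=1 fwd=0
After 4 (visit(U)): cur=U back=2 fwd=0
After 5 (back): cur=C back=1 fwd=1
After 6 (visit(X)): cur=X back=2 fwd=0
After 7 (back): cur=C back=1 fwd=1
After 8 (visit(I)): cur=I back=2 fwd=0
After 9 (back): cur=C back=1 fwd=1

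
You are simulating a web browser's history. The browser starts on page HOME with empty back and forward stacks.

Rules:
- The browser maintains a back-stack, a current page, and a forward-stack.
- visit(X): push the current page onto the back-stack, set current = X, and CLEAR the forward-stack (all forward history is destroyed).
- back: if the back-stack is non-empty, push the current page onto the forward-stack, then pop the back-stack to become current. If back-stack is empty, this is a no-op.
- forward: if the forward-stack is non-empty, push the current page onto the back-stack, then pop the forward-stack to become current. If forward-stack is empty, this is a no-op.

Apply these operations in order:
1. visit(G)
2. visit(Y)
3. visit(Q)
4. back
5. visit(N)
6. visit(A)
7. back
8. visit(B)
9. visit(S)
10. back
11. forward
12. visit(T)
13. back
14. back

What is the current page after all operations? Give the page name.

Answer: B

Derivation:
After 1 (visit(G)): cur=G back=1 fwd=0
After 2 (visit(Y)): cur=Y back=2 fwd=0
After 3 (visit(Q)): cur=Q back=3 fwd=0
After 4 (back): cur=Y back=2 fwd=1
After 5 (visit(N)): cur=N back=3 fwd=0
After 6 (visit(A)): cur=A back=4 fwd=0
After 7 (back): cur=N back=3 fwd=1
After 8 (visit(B)): cur=B back=4 fwd=0
After 9 (visit(S)): cur=S back=5 fwd=0
After 10 (back): cur=B back=4 fwd=1
After 11 (forward): cur=S back=5 fwd=0
After 12 (visit(T)): cur=T back=6 fwd=0
After 13 (back): cur=S back=5 fwd=1
After 14 (back): cur=B back=4 fwd=2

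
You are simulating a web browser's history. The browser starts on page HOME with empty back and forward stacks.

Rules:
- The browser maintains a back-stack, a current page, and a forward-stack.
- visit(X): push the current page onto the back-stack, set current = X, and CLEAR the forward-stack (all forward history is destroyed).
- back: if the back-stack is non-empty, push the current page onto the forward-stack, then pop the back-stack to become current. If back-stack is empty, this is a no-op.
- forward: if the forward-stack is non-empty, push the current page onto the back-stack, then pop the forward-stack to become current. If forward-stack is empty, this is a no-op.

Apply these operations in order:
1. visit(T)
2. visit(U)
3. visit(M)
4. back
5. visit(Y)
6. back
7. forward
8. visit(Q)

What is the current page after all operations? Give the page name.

Answer: Q

Derivation:
After 1 (visit(T)): cur=T back=1 fwd=0
After 2 (visit(U)): cur=U back=2 fwd=0
After 3 (visit(M)): cur=M back=3 fwd=0
After 4 (back): cur=U back=2 fwd=1
After 5 (visit(Y)): cur=Y back=3 fwd=0
After 6 (back): cur=U back=2 fwd=1
After 7 (forward): cur=Y back=3 fwd=0
After 8 (visit(Q)): cur=Q back=4 fwd=0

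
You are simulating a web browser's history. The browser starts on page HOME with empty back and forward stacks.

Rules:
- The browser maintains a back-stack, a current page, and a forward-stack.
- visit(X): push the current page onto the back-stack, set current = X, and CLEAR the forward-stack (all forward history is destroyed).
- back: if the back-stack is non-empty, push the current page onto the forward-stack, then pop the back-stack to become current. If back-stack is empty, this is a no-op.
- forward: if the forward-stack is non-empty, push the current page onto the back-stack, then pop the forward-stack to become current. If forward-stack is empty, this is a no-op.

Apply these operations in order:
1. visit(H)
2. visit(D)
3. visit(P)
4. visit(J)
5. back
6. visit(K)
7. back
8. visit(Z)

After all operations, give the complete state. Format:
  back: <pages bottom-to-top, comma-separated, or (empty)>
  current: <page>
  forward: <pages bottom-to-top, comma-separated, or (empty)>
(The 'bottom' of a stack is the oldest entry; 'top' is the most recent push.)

Answer: back: HOME,H,D,P
current: Z
forward: (empty)

Derivation:
After 1 (visit(H)): cur=H back=1 fwd=0
After 2 (visit(D)): cur=D back=2 fwd=0
After 3 (visit(P)): cur=P back=3 fwd=0
After 4 (visit(J)): cur=J back=4 fwd=0
After 5 (back): cur=P back=3 fwd=1
After 6 (visit(K)): cur=K back=4 fwd=0
After 7 (back): cur=P back=3 fwd=1
After 8 (visit(Z)): cur=Z back=4 fwd=0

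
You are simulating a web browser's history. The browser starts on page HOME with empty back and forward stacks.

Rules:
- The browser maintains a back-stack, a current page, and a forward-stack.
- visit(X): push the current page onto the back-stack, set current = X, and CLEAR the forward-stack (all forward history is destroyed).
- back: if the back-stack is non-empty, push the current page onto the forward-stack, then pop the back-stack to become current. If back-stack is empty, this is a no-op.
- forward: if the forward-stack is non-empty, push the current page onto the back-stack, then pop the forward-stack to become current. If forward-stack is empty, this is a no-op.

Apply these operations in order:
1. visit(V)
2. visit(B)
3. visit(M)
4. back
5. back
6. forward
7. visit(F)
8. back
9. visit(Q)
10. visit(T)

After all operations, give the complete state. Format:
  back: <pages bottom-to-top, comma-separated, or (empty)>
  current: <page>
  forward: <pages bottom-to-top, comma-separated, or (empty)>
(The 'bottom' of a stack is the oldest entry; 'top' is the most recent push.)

After 1 (visit(V)): cur=V back=1 fwd=0
After 2 (visit(B)): cur=B back=2 fwd=0
After 3 (visit(M)): cur=M back=3 fwd=0
After 4 (back): cur=B back=2 fwd=1
After 5 (back): cur=V back=1 fwd=2
After 6 (forward): cur=B back=2 fwd=1
After 7 (visit(F)): cur=F back=3 fwd=0
After 8 (back): cur=B back=2 fwd=1
After 9 (visit(Q)): cur=Q back=3 fwd=0
After 10 (visit(T)): cur=T back=4 fwd=0

Answer: back: HOME,V,B,Q
current: T
forward: (empty)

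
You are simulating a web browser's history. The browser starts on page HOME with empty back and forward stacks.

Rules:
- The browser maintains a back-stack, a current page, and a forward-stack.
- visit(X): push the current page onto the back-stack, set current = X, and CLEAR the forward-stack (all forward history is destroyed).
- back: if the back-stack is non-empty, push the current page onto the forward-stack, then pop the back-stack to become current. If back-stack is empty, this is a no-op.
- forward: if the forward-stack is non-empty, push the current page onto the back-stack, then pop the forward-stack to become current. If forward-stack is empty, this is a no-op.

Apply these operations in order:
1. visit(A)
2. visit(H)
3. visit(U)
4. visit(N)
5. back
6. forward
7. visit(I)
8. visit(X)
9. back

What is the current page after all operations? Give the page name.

After 1 (visit(A)): cur=A back=1 fwd=0
After 2 (visit(H)): cur=H back=2 fwd=0
After 3 (visit(U)): cur=U back=3 fwd=0
After 4 (visit(N)): cur=N back=4 fwd=0
After 5 (back): cur=U back=3 fwd=1
After 6 (forward): cur=N back=4 fwd=0
After 7 (visit(I)): cur=I back=5 fwd=0
After 8 (visit(X)): cur=X back=6 fwd=0
After 9 (back): cur=I back=5 fwd=1

Answer: I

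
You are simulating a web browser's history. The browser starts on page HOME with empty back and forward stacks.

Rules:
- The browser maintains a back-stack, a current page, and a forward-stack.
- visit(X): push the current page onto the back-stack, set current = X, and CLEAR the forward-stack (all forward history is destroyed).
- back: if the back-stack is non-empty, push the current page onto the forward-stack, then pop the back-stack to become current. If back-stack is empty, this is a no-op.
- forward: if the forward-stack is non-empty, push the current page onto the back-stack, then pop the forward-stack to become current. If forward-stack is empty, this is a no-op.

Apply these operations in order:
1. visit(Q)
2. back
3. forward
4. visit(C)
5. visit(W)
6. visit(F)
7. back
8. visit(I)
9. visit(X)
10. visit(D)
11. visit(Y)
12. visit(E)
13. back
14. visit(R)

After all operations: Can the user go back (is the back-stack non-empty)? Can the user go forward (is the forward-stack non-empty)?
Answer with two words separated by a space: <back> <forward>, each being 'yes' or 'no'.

Answer: yes no

Derivation:
After 1 (visit(Q)): cur=Q back=1 fwd=0
After 2 (back): cur=HOME back=0 fwd=1
After 3 (forward): cur=Q back=1 fwd=0
After 4 (visit(C)): cur=C back=2 fwd=0
After 5 (visit(W)): cur=W back=3 fwd=0
After 6 (visit(F)): cur=F back=4 fwd=0
After 7 (back): cur=W back=3 fwd=1
After 8 (visit(I)): cur=I back=4 fwd=0
After 9 (visit(X)): cur=X back=5 fwd=0
After 10 (visit(D)): cur=D back=6 fwd=0
After 11 (visit(Y)): cur=Y back=7 fwd=0
After 12 (visit(E)): cur=E back=8 fwd=0
After 13 (back): cur=Y back=7 fwd=1
After 14 (visit(R)): cur=R back=8 fwd=0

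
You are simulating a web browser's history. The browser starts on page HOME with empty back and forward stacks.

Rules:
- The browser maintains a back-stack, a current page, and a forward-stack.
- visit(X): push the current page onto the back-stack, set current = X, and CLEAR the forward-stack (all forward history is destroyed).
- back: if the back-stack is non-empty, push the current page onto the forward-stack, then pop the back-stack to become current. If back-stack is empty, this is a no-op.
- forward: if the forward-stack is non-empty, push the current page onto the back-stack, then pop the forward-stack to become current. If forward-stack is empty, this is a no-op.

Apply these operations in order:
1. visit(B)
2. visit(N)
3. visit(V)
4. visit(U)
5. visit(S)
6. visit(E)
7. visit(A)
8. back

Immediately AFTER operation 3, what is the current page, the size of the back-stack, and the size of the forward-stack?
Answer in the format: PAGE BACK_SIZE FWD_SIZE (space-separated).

After 1 (visit(B)): cur=B back=1 fwd=0
After 2 (visit(N)): cur=N back=2 fwd=0
After 3 (visit(V)): cur=V back=3 fwd=0

V 3 0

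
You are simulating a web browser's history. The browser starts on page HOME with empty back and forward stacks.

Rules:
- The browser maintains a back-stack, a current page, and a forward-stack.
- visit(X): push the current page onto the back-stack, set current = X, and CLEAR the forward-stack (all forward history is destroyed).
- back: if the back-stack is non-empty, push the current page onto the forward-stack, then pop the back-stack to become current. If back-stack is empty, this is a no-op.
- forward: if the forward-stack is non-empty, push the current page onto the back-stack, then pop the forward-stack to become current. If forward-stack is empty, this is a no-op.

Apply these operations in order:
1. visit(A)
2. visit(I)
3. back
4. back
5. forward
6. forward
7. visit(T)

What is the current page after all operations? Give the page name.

Answer: T

Derivation:
After 1 (visit(A)): cur=A back=1 fwd=0
After 2 (visit(I)): cur=I back=2 fwd=0
After 3 (back): cur=A back=1 fwd=1
After 4 (back): cur=HOME back=0 fwd=2
After 5 (forward): cur=A back=1 fwd=1
After 6 (forward): cur=I back=2 fwd=0
After 7 (visit(T)): cur=T back=3 fwd=0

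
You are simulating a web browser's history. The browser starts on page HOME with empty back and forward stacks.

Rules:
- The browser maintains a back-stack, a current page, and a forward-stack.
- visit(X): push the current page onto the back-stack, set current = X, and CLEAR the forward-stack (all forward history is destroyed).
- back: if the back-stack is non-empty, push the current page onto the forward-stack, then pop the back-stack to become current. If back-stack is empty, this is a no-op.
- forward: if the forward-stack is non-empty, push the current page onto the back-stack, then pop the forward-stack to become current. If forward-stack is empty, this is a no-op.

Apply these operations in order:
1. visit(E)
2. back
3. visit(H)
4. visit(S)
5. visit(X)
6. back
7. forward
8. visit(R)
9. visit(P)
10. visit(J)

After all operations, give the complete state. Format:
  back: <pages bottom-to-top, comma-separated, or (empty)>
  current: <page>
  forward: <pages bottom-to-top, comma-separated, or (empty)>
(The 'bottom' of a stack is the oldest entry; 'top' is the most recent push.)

After 1 (visit(E)): cur=E back=1 fwd=0
After 2 (back): cur=HOME back=0 fwd=1
After 3 (visit(H)): cur=H back=1 fwd=0
After 4 (visit(S)): cur=S back=2 fwd=0
After 5 (visit(X)): cur=X back=3 fwd=0
After 6 (back): cur=S back=2 fwd=1
After 7 (forward): cur=X back=3 fwd=0
After 8 (visit(R)): cur=R back=4 fwd=0
After 9 (visit(P)): cur=P back=5 fwd=0
After 10 (visit(J)): cur=J back=6 fwd=0

Answer: back: HOME,H,S,X,R,P
current: J
forward: (empty)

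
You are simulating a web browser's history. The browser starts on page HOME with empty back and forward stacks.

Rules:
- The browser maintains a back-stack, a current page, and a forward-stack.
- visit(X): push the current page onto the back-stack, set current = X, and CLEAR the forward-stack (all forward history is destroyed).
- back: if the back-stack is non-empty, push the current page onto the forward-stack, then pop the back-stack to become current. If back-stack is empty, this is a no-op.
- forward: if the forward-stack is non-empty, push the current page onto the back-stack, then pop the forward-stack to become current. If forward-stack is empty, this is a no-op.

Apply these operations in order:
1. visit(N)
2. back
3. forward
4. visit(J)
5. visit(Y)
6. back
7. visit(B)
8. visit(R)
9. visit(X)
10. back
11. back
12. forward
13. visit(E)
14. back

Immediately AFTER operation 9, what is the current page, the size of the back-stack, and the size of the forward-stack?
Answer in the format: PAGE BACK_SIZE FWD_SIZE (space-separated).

After 1 (visit(N)): cur=N back=1 fwd=0
After 2 (back): cur=HOME back=0 fwd=1
After 3 (forward): cur=N back=1 fwd=0
After 4 (visit(J)): cur=J back=2 fwd=0
After 5 (visit(Y)): cur=Y back=3 fwd=0
After 6 (back): cur=J back=2 fwd=1
After 7 (visit(B)): cur=B back=3 fwd=0
After 8 (visit(R)): cur=R back=4 fwd=0
After 9 (visit(X)): cur=X back=5 fwd=0

X 5 0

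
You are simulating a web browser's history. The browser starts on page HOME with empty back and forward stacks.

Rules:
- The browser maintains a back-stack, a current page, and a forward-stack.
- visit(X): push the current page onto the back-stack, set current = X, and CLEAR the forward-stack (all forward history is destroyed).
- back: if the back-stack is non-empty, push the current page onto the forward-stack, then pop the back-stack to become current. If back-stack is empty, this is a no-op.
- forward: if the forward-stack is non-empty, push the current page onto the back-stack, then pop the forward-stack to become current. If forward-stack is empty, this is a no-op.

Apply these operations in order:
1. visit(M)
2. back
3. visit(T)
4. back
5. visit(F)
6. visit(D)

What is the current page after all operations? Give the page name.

After 1 (visit(M)): cur=M back=1 fwd=0
After 2 (back): cur=HOME back=0 fwd=1
After 3 (visit(T)): cur=T back=1 fwd=0
After 4 (back): cur=HOME back=0 fwd=1
After 5 (visit(F)): cur=F back=1 fwd=0
After 6 (visit(D)): cur=D back=2 fwd=0

Answer: D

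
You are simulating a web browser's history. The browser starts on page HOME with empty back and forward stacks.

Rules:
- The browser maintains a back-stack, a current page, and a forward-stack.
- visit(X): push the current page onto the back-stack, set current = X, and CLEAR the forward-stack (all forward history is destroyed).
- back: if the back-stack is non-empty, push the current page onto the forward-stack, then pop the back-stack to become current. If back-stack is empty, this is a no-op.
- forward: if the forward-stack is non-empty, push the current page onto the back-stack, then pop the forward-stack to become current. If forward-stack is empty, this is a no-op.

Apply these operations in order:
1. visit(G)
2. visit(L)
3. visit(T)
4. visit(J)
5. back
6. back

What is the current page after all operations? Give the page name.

After 1 (visit(G)): cur=G back=1 fwd=0
After 2 (visit(L)): cur=L back=2 fwd=0
After 3 (visit(T)): cur=T back=3 fwd=0
After 4 (visit(J)): cur=J back=4 fwd=0
After 5 (back): cur=T back=3 fwd=1
After 6 (back): cur=L back=2 fwd=2

Answer: L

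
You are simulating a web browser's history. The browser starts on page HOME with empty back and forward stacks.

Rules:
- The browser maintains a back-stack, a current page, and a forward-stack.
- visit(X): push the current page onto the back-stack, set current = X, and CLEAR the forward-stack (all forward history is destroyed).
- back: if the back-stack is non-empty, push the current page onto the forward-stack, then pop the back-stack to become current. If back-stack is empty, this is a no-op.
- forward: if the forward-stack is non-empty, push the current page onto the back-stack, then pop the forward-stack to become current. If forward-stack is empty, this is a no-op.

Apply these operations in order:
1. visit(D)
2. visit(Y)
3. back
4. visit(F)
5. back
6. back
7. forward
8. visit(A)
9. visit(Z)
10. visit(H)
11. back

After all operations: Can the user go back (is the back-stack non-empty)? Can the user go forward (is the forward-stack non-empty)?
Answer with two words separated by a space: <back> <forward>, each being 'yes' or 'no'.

After 1 (visit(D)): cur=D back=1 fwd=0
After 2 (visit(Y)): cur=Y back=2 fwd=0
After 3 (back): cur=D back=1 fwd=1
After 4 (visit(F)): cur=F back=2 fwd=0
After 5 (back): cur=D back=1 fwd=1
After 6 (back): cur=HOME back=0 fwd=2
After 7 (forward): cur=D back=1 fwd=1
After 8 (visit(A)): cur=A back=2 fwd=0
After 9 (visit(Z)): cur=Z back=3 fwd=0
After 10 (visit(H)): cur=H back=4 fwd=0
After 11 (back): cur=Z back=3 fwd=1

Answer: yes yes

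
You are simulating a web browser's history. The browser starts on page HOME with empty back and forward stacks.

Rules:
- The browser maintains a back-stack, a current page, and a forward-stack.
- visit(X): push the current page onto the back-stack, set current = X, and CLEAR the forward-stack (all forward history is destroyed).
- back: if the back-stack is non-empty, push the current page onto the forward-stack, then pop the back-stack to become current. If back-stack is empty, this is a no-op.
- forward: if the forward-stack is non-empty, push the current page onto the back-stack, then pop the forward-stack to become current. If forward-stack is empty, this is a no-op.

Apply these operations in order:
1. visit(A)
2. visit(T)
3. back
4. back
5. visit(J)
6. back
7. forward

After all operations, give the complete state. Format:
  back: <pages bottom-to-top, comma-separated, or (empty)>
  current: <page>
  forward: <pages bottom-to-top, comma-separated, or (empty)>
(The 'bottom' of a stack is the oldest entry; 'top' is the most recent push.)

Answer: back: HOME
current: J
forward: (empty)

Derivation:
After 1 (visit(A)): cur=A back=1 fwd=0
After 2 (visit(T)): cur=T back=2 fwd=0
After 3 (back): cur=A back=1 fwd=1
After 4 (back): cur=HOME back=0 fwd=2
After 5 (visit(J)): cur=J back=1 fwd=0
After 6 (back): cur=HOME back=0 fwd=1
After 7 (forward): cur=J back=1 fwd=0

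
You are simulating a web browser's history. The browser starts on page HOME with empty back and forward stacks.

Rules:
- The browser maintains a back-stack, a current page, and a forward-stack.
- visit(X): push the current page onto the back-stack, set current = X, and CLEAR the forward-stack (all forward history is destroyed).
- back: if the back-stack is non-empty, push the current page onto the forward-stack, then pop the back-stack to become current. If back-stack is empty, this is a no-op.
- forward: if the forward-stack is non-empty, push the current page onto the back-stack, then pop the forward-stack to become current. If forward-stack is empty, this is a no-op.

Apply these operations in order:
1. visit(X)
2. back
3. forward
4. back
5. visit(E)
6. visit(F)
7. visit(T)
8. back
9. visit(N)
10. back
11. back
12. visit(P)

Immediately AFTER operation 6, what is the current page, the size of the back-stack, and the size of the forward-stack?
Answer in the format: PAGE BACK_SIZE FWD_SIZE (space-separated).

After 1 (visit(X)): cur=X back=1 fwd=0
After 2 (back): cur=HOME back=0 fwd=1
After 3 (forward): cur=X back=1 fwd=0
After 4 (back): cur=HOME back=0 fwd=1
After 5 (visit(E)): cur=E back=1 fwd=0
After 6 (visit(F)): cur=F back=2 fwd=0

F 2 0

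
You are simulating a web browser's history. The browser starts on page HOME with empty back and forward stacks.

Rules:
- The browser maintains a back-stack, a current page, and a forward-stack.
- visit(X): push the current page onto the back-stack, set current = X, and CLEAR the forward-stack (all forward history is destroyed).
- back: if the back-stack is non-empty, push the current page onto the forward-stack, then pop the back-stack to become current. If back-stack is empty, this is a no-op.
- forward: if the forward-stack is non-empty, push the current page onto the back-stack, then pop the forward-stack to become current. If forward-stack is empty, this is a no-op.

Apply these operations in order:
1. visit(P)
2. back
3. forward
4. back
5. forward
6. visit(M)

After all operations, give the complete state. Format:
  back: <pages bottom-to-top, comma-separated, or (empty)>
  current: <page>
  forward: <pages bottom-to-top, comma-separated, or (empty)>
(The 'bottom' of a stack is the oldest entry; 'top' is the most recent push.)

Answer: back: HOME,P
current: M
forward: (empty)

Derivation:
After 1 (visit(P)): cur=P back=1 fwd=0
After 2 (back): cur=HOME back=0 fwd=1
After 3 (forward): cur=P back=1 fwd=0
After 4 (back): cur=HOME back=0 fwd=1
After 5 (forward): cur=P back=1 fwd=0
After 6 (visit(M)): cur=M back=2 fwd=0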